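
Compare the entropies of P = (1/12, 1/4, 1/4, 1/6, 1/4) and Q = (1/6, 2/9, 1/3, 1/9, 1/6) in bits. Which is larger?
P

Computing entropies in bits:
H(P) = 2.2296
H(Q) = 2.2244

Distribution P has higher entropy.

Intuition: The distribution closer to uniform (more spread out) has higher entropy.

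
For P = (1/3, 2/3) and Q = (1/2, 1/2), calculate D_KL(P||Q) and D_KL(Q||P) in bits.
D_KL(P||Q) = 0.0817, D_KL(Q||P) = 0.0850

KL divergence is not symmetric: D_KL(P||Q) ≠ D_KL(Q||P) in general.

D_KL(P||Q) = 0.0817 bits
D_KL(Q||P) = 0.0850 bits

No, they are not equal!

This asymmetry is why KL divergence is not a true distance metric.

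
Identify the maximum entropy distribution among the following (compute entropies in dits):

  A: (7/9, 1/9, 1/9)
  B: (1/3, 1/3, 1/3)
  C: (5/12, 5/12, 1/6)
B

For a discrete distribution over n outcomes, entropy is maximized by the uniform distribution.

Computing entropies:
H(A) = 0.2969 dits
H(B) = 0.4771 dits
H(C) = 0.4465 dits

The uniform distribution (where all probabilities equal 1/3) achieves the maximum entropy of log_10(3) = 0.4771 dits.

Distribution B has the highest entropy.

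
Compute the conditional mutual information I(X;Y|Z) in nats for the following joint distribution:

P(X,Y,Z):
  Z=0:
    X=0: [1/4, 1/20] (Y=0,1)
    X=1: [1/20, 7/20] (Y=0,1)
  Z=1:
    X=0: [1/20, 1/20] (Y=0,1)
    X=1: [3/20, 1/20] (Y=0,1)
0.2013 nats

Conditional mutual information: I(X;Y|Z) = H(X|Z) + H(Y|Z) - H(X,Y|Z)

H(Z) = 0.6109
H(X,Z) = 1.2799 → H(X|Z) = 0.6690
H(Y,Z) = 1.2799 → H(Y|Z) = 0.6690
H(X,Y,Z) = 1.7475 → H(X,Y|Z) = 1.1366

I(X;Y|Z) = 0.6690 + 0.6690 - 1.1366 = 0.2013 nats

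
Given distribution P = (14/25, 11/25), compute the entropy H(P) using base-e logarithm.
0.6859 nats

Shannon entropy is H(X) = -Σ p(x) log p(x).

For P = (14/25, 11/25):
H = -14/25 × log_e(14/25) -11/25 × log_e(11/25)
H = 0.6859 nats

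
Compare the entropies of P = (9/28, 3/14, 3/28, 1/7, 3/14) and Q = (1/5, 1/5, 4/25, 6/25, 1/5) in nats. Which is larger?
Q

Computing entropies in nats:
H(P) = 1.5423
H(Q) = 1.6014

Distribution Q has higher entropy.

Intuition: The distribution closer to uniform (more spread out) has higher entropy.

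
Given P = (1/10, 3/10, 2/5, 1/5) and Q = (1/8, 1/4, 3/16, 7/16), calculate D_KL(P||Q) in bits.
0.2581 bits

KL divergence: D_KL(P||Q) = Σ p(x) log(p(x)/q(x))

Computing term by term:
  x=0: 1/10 × log_2[(1/10)/(1/8)] = 1/10 × -0.3219 = -0.0322
  x=1: 3/10 × log_2[(3/10)/(1/4)] = 3/10 × 0.2630 = 0.0789
  x=2: 2/5 × log_2[(2/5)/(3/16)] = 2/5 × 1.0931 = 0.4372
  x=3: 1/5 × log_2[(1/5)/(7/16)] = 1/5 × -1.1293 = -0.2259

D_KL(P||Q) = 0.2581 bits

Note: KL divergence is always non-negative and equals 0 iff P = Q.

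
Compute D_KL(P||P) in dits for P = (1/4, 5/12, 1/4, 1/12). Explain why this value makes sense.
0.0000 dits

KL divergence satisfies the Gibbs inequality: D_KL(P||Q) ≥ 0 for all distributions P, Q.

D_KL(P||Q) = Σ p(x) log(p(x)/q(x))
Each term is p(x) × log_10(p(x)/p(x)) = p(x) × log_10(1) = 0, so the sum is 0.
D_KL(P||Q) = 0.0000 dits

When P = Q, the KL divergence is exactly 0, as there is no 'divergence' between identical distributions.

This non-negativity is a fundamental property: relative entropy cannot be negative because it measures how different Q is from P.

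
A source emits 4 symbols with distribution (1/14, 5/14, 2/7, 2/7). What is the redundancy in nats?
0.1142 nats

Redundancy measures how far a source is from maximum entropy:
R = H_max - H(X)

Maximum entropy for 4 symbols: H_max = log_e(4) = 1.3863 nats
Actual entropy: H(X) = 1.2721 nats
Redundancy: R = 1.3863 - 1.2721 = 0.1142 nats

This redundancy represents potential for compression: the source could be compressed by 0.1142 nats per symbol.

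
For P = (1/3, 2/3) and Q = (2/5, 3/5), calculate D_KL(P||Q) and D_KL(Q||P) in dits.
D_KL(P||Q) = 0.0041, D_KL(Q||P) = 0.0042

KL divergence is not symmetric: D_KL(P||Q) ≠ D_KL(Q||P) in general.

D_KL(P||Q) = 0.0041 dits
D_KL(Q||P) = 0.0042 dits

No, they are not equal!

This asymmetry is why KL divergence is not a true distance metric.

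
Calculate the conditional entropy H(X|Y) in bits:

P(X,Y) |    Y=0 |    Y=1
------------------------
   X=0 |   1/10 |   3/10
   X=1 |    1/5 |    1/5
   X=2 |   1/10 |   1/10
1.4755 bits

Using the chain rule: H(X|Y) = H(X,Y) - H(Y)

First, compute H(X,Y) = 2.4464 bits

Marginal P(Y) = (2/5, 3/5)
H(Y) = 0.9710 bits

H(X|Y) = H(X,Y) - H(Y) = 2.4464 - 0.9710 = 1.4755 bits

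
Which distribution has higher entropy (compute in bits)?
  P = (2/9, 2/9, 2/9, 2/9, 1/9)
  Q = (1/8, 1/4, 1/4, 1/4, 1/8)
P

Computing entropies in bits:
H(P) = 2.2810
H(Q) = 2.2500

Distribution P has higher entropy.

Intuition: The distribution closer to uniform (more spread out) has higher entropy.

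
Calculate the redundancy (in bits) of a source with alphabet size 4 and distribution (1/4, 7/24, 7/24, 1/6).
0.0322 bits

Redundancy measures how far a source is from maximum entropy:
R = H_max - H(X)

Maximum entropy for 4 symbols: H_max = log_2(4) = 2.0000 bits
Actual entropy: H(X) = 1.9678 bits
Redundancy: R = 2.0000 - 1.9678 = 0.0322 bits

This redundancy represents potential for compression: the source could be compressed by 0.0322 bits per symbol.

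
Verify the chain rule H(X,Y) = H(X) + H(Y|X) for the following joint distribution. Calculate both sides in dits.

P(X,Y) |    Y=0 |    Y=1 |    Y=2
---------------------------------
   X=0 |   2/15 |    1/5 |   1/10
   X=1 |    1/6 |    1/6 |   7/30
H(X,Y) = 0.7633, H(X) = 0.2972, H(Y|X) = 0.4662 (all in dits)

Chain rule: H(X,Y) = H(X) + H(Y|X)

Left side — joint entropy directly:
H(X,Y) = -Σ p(x,y) log p(x,y) = 0.7633 dits

Right side — compute H(Y|X) from the conditional distributions:
P(X) = (13/30, 17/30), so H(X) = 0.2972 dits
H(Y|X) = Σ_x P(X=x) · H(Y|X=x):
  P(Y|X=0) = (4/13, 6/13, 3/13), H(Y|X=0) = 0.4594, weight P(X=0) = 13/30
  P(Y|X=1) = (5/17, 5/17, 7/17), H(Y|X=1) = 0.4713, weight P(X=1) = 17/30
H(Y|X) = 0.4662 dits

H(X) + H(Y|X) = 0.2972 + 0.4662 = 0.7633 dits

Both sides equal 0.7633 dits. ✓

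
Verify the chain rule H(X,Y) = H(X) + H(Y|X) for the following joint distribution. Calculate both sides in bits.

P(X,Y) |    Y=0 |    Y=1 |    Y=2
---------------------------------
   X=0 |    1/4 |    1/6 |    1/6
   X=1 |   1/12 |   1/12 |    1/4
H(X,Y) = 2.4591, H(X) = 0.9799, H(Y|X) = 1.4793 (all in bits)

Chain rule: H(X,Y) = H(X) + H(Y|X)

Left side — joint entropy directly:
H(X,Y) = -Σ p(x,y) log p(x,y) = 2.4591 bits

Right side — compute H(Y|X) from the conditional distributions:
P(X) = (7/12, 5/12), so H(X) = 0.9799 bits
H(Y|X) = Σ_x P(X=x) · H(Y|X=x):
  P(Y|X=0) = (3/7, 2/7, 2/7), H(Y|X=0) = 1.5567, weight P(X=0) = 7/12
  P(Y|X=1) = (1/5, 1/5, 3/5), H(Y|X=1) = 1.3710, weight P(X=1) = 5/12
H(Y|X) = 1.4793 bits

H(X) + H(Y|X) = 0.9799 + 1.4793 = 2.4591 bits

Both sides equal 2.4591 bits. ✓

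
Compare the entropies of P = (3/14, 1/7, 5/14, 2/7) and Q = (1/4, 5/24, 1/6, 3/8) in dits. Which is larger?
Q

Computing entropies in dits:
H(P) = 0.5792
H(Q) = 0.5819

Distribution Q has higher entropy.

Intuition: The distribution closer to uniform (more spread out) has higher entropy.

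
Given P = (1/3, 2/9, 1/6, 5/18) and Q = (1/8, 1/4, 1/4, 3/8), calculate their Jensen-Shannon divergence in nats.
0.0328 nats

Jensen-Shannon divergence is:
JSD(P||Q) = 0.5 × D_KL(P||M) + 0.5 × D_KL(Q||M)
where M = 0.5 × (P + Q) is the mixture distribution.

M = 0.5 × (1/3, 2/9, 1/6, 5/18) + 0.5 × (1/8, 1/4, 1/4, 3/8) = (0.229167, 0.236111, 5/24, 0.326389)

D_KL(P||M) = 0.0294 nats
D_KL(Q||M) = 0.0362 nats

JSD(P||Q) = 0.5 × 0.0294 + 0.5 × 0.0362 = 0.0328 nats

Unlike KL divergence, JSD is symmetric and bounded: 0 ≤ JSD ≤ log(2).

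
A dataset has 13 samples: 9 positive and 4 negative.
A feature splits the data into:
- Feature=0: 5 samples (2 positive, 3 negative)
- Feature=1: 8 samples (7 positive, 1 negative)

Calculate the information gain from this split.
0.1825 bits

Information Gain = H(Y) - H(Y|Feature)

Before split:
P(positive) = 9/13 = 0.6923
H(Y) = 0.8905 bits

After split:
Feature=0: H = 0.9710 bits (weight = 5/13)
Feature=1: H = 0.5436 bits (weight = 8/13)
H(Y|Feature) = (5/13)×0.9710 + (8/13)×0.5436 = 0.7079 bits

Information Gain = 0.8905 - 0.7079 = 0.1825 bits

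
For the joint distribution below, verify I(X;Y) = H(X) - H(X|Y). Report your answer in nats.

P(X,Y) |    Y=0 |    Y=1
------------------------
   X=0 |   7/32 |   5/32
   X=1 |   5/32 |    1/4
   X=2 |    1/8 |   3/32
I(X;Y) = 0.0184 nats

Mutual information has multiple equivalent forms:
- I(X;Y) = H(X) - H(X|Y)
- I(X;Y) = H(Y) - H(Y|X)
- I(X;Y) = H(X) + H(Y) - H(X,Y)

Computing all quantities:
H(X) = 1.0662, H(Y) = 0.6931, H(X,Y) = 1.7410
H(X|Y) = 1.0478, H(Y|X) = 0.6748

Verification:
H(X) - H(X|Y) = 1.0662 - 1.0478 = 0.0184
H(Y) - H(Y|X) = 0.6931 - 0.6748 = 0.0184
H(X) + H(Y) - H(X,Y) = 1.0662 + 0.6931 - 1.7410 = 0.0184

All forms give I(X;Y) = 0.0184 nats. ✓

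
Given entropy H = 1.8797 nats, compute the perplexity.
6.5515

Perplexity is e^H (or exp(H) for natural log).

H = 1.8797 nats
Perplexity = e^1.8797 = 6.5515

Interpretation: The model's uncertainty is equivalent to choosing uniformly among 6.6 options.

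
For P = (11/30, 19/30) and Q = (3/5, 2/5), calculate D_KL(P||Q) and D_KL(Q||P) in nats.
D_KL(P||Q) = 0.1105, D_KL(Q||P) = 0.1117

KL divergence is not symmetric: D_KL(P||Q) ≠ D_KL(Q||P) in general.

D_KL(P||Q) = 0.1105 nats
D_KL(Q||P) = 0.1117 nats

No, they are not equal!

This asymmetry is why KL divergence is not a true distance metric.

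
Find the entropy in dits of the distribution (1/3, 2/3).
0.2764 dits

Shannon entropy is H(X) = -Σ p(x) log p(x).

For P = (1/3, 2/3):
H = -1/3 × log_10(1/3) -2/3 × log_10(2/3)
H = 0.2764 dits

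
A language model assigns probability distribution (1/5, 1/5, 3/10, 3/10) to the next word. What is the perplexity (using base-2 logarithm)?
3.9203

Perplexity is 2^H (or exp(H) for natural log).

First, H = -Σ p log p = 1.9710 bits
Perplexity = 2^1.9710 = 3.9203

Interpretation: The model's uncertainty is equivalent to choosing uniformly among 3.9 options.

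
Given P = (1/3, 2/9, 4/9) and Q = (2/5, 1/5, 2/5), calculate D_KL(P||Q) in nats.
0.0095 nats

KL divergence: D_KL(P||Q) = Σ p(x) log(p(x)/q(x))

Computing term by term:
  x=0: 1/3 × log_e[(1/3)/(2/5)] = 1/3 × -0.1823 = -0.0608
  x=1: 2/9 × log_e[(2/9)/(1/5)] = 2/9 × 0.1054 = 0.0234
  x=2: 4/9 × log_e[(4/9)/(2/5)] = 4/9 × 0.1054 = 0.0468

D_KL(P||Q) = 0.0095 nats

Note: KL divergence is always non-negative and equals 0 iff P = Q.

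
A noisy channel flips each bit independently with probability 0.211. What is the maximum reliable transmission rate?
0.2566 bits

For a binary symmetric channel (BSC) with error probability p:
Capacity C = 1 - H(p) bits per symbol

where H(p) = -p log₂(p) - (1-p) log₂(1-p) is the binary entropy function.

H(0.211) = 0.7434 bits
C = 1 - 0.7434 = 0.2566 bits per symbol

This means we can reliably transmit up to 0.2566 bits of information per channel use.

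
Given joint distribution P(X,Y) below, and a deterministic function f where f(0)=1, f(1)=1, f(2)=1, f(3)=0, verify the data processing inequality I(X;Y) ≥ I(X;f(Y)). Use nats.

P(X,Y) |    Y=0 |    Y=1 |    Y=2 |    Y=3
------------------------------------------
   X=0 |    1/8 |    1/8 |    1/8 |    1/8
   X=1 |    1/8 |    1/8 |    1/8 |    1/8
I(X;Y) = 0.0000, I(X;f(Y)) = 0.0000, inequality holds: 0.0000 ≥ 0.0000

Data Processing Inequality: For any Markov chain X → Y → Z, we have I(X;Y) ≥ I(X;Z).

Here Z = f(Y) is a deterministic function of Y, forming X → Y → Z.

Original I(X;Y) = 0.0000 nats

After applying f:
P(X,Z) where Z=f(Y):
- P(X,Z=0) = P(X,Y=3)
- P(X,Z=1) = P(X,Y=0) + P(X,Y=1) + P(X,Y=2)

I(X;Z) = I(X;f(Y)) = 0.0000 nats

Verification: 0.0000 ≥ 0.0000 ✓

Information cannot be created by processing; the function f can only lose information about X.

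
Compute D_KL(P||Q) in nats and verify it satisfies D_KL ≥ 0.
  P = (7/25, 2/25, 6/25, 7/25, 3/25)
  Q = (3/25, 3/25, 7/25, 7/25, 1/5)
0.1065 nats

KL divergence satisfies the Gibbs inequality: D_KL(P||Q) ≥ 0 for all distributions P, Q.

D_KL(P||Q) = Σ p(x) log(p(x)/q(x))
Term by term:
  x=0: 7/25 × log_e[(7/25)/(3/25)] = 0.2372
  x=1: 2/25 × log_e[(2/25)/(3/25)] = -0.0324
  x=2: 6/25 × log_e[(6/25)/(7/25)] = -0.0370
  x=3: 7/25 × log_e[(7/25)/(7/25)] = 0.0000
  x=4: 3/25 × log_e[(3/25)/(1/5)] = -0.0613
D_KL(P||Q) = 0.1065 nats

D_KL(P||Q) = 0.1065 ≥ 0 ✓

This non-negativity is a fundamental property: relative entropy cannot be negative because it measures how different Q is from P.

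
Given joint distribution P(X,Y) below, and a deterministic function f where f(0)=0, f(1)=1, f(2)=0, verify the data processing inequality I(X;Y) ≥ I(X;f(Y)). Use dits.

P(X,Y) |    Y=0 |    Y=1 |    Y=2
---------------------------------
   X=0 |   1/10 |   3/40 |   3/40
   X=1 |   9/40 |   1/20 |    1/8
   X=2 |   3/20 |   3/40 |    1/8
I(X;Y) = 0.0080, I(X;f(Y)) = 0.0066, inequality holds: 0.0080 ≥ 0.0066

Data Processing Inequality: For any Markov chain X → Y → Z, we have I(X;Y) ≥ I(X;Z).

Here Z = f(Y) is a deterministic function of Y, forming X → Y → Z.

Original I(X;Y) = 0.0080 dits

After applying f:
P(X,Z) where Z=f(Y):
- P(X,Z=0) = P(X,Y=0) + P(X,Y=2)
- P(X,Z=1) = P(X,Y=1)

I(X;Z) = I(X;f(Y)) = 0.0066 dits

Verification: 0.0080 ≥ 0.0066 ✓

Information cannot be created by processing; the function f can only lose information about X.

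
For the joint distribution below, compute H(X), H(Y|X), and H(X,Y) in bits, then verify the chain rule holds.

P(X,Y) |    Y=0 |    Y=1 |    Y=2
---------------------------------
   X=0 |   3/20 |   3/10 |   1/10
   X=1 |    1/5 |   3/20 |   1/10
H(X,Y) = 2.4710, H(X) = 0.9928, H(Y|X) = 1.4782 (all in bits)

Chain rule: H(X,Y) = H(X) + H(Y|X)

Left side — joint entropy directly:
H(X,Y) = -Σ p(x,y) log p(x,y) = 2.4710 bits

Right side — compute H(Y|X) from the conditional distributions:
P(X) = (11/20, 9/20), so H(X) = 0.9928 bits
H(Y|X) = Σ_x P(X=x) · H(Y|X=x):
  P(Y|X=0) = (3/11, 6/11, 2/11), H(Y|X=0) = 1.4354, weight P(X=0) = 11/20
  P(Y|X=1) = (4/9, 1/3, 2/9), H(Y|X=1) = 1.5305, weight P(X=1) = 9/20
H(Y|X) = 1.4782 bits

H(X) + H(Y|X) = 0.9928 + 1.4782 = 2.4710 bits

Both sides equal 2.4710 bits. ✓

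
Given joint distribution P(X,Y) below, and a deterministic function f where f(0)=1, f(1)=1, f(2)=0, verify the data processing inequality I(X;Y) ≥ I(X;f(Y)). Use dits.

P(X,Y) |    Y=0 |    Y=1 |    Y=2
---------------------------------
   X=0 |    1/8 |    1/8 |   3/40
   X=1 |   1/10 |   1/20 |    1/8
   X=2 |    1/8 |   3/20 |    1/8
I(X;Y) = 0.0114, I(X;f(Y)) = 0.0074, inequality holds: 0.0114 ≥ 0.0074

Data Processing Inequality: For any Markov chain X → Y → Z, we have I(X;Y) ≥ I(X;Z).

Here Z = f(Y) is a deterministic function of Y, forming X → Y → Z.

Original I(X;Y) = 0.0114 dits

After applying f:
P(X,Z) where Z=f(Y):
- P(X,Z=0) = P(X,Y=2)
- P(X,Z=1) = P(X,Y=0) + P(X,Y=1)

I(X;Z) = I(X;f(Y)) = 0.0074 dits

Verification: 0.0114 ≥ 0.0074 ✓

Information cannot be created by processing; the function f can only lose information about X.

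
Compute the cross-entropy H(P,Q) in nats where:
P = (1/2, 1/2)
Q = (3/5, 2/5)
0.7136 nats

Cross-entropy: H(P,Q) = -Σ p(x) log q(x)

Alternatively: H(P,Q) = H(P) + D_KL(P||Q)
H(P) = 0.6931 nats
D_KL(P||Q) = 0.0204 nats

H(P,Q) = 0.6931 + 0.0204 = 0.7136 nats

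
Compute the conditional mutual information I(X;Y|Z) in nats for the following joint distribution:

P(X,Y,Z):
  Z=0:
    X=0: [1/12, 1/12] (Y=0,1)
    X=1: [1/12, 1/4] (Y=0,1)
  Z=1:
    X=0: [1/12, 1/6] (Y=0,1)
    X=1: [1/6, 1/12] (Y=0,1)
0.0436 nats

Conditional mutual information: I(X;Y|Z) = H(X|Z) + H(Y|Z) - H(X,Y|Z)

H(Z) = 0.6931
H(X,Z) = 1.3580 → H(X|Z) = 0.6648
H(Y,Z) = 1.3580 → H(Y|Z) = 0.6648
H(X,Y,Z) = 1.9792 → H(X,Y|Z) = 1.2861

I(X;Y|Z) = 0.6648 + 0.6648 - 1.2861 = 0.0436 nats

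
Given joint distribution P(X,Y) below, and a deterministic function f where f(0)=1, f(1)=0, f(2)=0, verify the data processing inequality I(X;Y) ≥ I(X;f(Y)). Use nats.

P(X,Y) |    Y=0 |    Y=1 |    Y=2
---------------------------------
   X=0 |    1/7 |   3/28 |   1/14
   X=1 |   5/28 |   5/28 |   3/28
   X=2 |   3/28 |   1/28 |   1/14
I(X;Y) = 0.0184, I(X;f(Y)) = 0.0042, inequality holds: 0.0184 ≥ 0.0042

Data Processing Inequality: For any Markov chain X → Y → Z, we have I(X;Y) ≥ I(X;Z).

Here Z = f(Y) is a deterministic function of Y, forming X → Y → Z.

Original I(X;Y) = 0.0184 nats

After applying f:
P(X,Z) where Z=f(Y):
- P(X,Z=0) = P(X,Y=1) + P(X,Y=2)
- P(X,Z=1) = P(X,Y=0)

I(X;Z) = I(X;f(Y)) = 0.0042 nats

Verification: 0.0184 ≥ 0.0042 ✓

Information cannot be created by processing; the function f can only lose information about X.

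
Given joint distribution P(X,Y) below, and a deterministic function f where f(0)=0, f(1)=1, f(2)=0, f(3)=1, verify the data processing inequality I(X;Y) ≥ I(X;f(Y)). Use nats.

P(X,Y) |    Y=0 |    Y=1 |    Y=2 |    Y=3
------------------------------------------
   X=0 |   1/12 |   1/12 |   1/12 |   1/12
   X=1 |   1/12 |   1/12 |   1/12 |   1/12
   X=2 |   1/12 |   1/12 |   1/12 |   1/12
I(X;Y) = 0.0000, I(X;f(Y)) = 0.0000, inequality holds: 0.0000 ≥ 0.0000

Data Processing Inequality: For any Markov chain X → Y → Z, we have I(X;Y) ≥ I(X;Z).

Here Z = f(Y) is a deterministic function of Y, forming X → Y → Z.

Original I(X;Y) = 0.0000 nats

After applying f:
P(X,Z) where Z=f(Y):
- P(X,Z=0) = P(X,Y=0) + P(X,Y=2)
- P(X,Z=1) = P(X,Y=1) + P(X,Y=3)

I(X;Z) = I(X;f(Y)) = 0.0000 nats

Verification: 0.0000 ≥ 0.0000 ✓

Information cannot be created by processing; the function f can only lose information about X.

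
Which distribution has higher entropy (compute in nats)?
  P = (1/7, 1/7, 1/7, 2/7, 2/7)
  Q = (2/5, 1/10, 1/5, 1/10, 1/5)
P

Computing entropies in nats:
H(P) = 1.5498
H(Q) = 1.4708

Distribution P has higher entropy.

Intuition: The distribution closer to uniform (more spread out) has higher entropy.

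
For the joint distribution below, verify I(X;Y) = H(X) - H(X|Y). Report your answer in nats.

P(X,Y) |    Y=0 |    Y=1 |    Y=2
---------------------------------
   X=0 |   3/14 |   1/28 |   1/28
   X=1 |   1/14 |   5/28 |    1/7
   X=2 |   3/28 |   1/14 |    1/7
I(X;Y) = 0.1316 nats

Mutual information has multiple equivalent forms:
- I(X;Y) = H(X) - H(X|Y)
- I(X;Y) = H(Y) - H(Y|X)
- I(X;Y) = H(X) + H(Y) - H(X,Y)

Computing all quantities:
H(X) = 1.0898, H(Y) = 1.0898, H(X,Y) = 2.0480
H(X|Y) = 0.9582, H(Y|X) = 0.9582

Verification:
H(X) - H(X|Y) = 1.0898 - 0.9582 = 0.1316
H(Y) - H(Y|X) = 1.0898 - 0.9582 = 0.1316
H(X) + H(Y) - H(X,Y) = 1.0898 + 1.0898 - 2.0480 = 0.1316

All forms give I(X;Y) = 0.1316 nats. ✓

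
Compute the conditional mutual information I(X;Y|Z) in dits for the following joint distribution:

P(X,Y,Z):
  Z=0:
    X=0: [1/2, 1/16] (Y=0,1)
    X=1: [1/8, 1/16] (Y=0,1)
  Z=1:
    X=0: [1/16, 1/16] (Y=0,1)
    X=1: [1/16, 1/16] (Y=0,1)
0.0097 dits

Conditional mutual information: I(X;Y|Z) = H(X|Z) + H(Y|Z) - H(X,Y|Z)

H(Z) = 0.2442
H(X,Z) = 0.5026 → H(X|Z) = 0.2584
H(Y,Z) = 0.4662 → H(Y|Z) = 0.2220
H(X,Y,Z) = 0.7149 → H(X,Y|Z) = 0.4707

I(X;Y|Z) = 0.2584 + 0.2220 - 0.4707 = 0.0097 dits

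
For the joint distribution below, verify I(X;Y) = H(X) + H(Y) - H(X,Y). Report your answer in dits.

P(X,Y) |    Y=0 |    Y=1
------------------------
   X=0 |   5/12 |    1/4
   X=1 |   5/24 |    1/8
I(X;Y) = 0.0000 dits

Mutual information has multiple equivalent forms:
- I(X;Y) = H(X) - H(X|Y)
- I(X;Y) = H(Y) - H(Y|X)
- I(X;Y) = H(X) + H(Y) - H(X,Y)

Computing all quantities:
H(X) = 0.2764, H(Y) = 0.2873, H(X,Y) = 0.5637
H(X|Y) = 0.2764, H(Y|X) = 0.2873

Verification:
H(X) - H(X|Y) = 0.2764 - 0.2764 = 0.0000
H(Y) - H(Y|X) = 0.2873 - 0.2873 = 0.0000
H(X) + H(Y) - H(X,Y) = 0.2764 + 0.2873 - 0.5637 = 0.0000

All forms give I(X;Y) = 0.0000 dits. ✓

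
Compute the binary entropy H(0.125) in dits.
0.1636 dits

The binary entropy function is:
H(p) = -p log(p) - (1-p) log(1-p)

H(0.125) = -0.125 × log_10(0.125) - 0.875 × log_10(0.875)
H(0.125) = 0.1636 dits

Note: Binary entropy is maximized at p=0.5 (H=1 bit) and minimized at p=0 or p=1 (H=0).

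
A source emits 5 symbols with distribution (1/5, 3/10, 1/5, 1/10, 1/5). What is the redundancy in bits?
0.0755 bits

Redundancy measures how far a source is from maximum entropy:
R = H_max - H(X)

Maximum entropy for 5 symbols: H_max = log_2(5) = 2.3219 bits
Actual entropy: H(X) = 2.2464 bits
Redundancy: R = 2.3219 - 2.2464 = 0.0755 bits

This redundancy represents potential for compression: the source could be compressed by 0.0755 bits per symbol.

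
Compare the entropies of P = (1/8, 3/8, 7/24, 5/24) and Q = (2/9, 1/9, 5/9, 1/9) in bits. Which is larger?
P

Computing entropies in bits:
H(P) = 1.8956
H(Q) = 1.6577

Distribution P has higher entropy.

Intuition: The distribution closer to uniform (more spread out) has higher entropy.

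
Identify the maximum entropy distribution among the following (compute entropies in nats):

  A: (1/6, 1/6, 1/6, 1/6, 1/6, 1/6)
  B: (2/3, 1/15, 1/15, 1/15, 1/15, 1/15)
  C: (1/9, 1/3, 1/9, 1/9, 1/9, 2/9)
A

For a discrete distribution over n outcomes, entropy is maximized by the uniform distribution.

Computing entropies:
H(A) = 1.7918 nats
H(B) = 1.1730 nats
H(C) = 1.6770 nats

The uniform distribution (where all probabilities equal 1/6) achieves the maximum entropy of log_e(6) = 1.7918 nats.

Distribution A has the highest entropy.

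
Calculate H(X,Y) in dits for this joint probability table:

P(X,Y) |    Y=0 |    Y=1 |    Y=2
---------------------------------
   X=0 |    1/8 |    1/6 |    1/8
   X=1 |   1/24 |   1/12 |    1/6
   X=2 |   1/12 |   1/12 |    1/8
0.9253 dits

Joint entropy is H(X,Y) = -Σ_{x,y} p(x,y) log p(x,y).

Summing over all non-zero entries:
H(X,Y) = -[1/8·log_10(1/8) + 1/6·log_10(1/6) + 1/8·log_10(1/8) + 1/24·log_10(1/24) + 1/12·log_10(1/12) + 1/6·log_10(1/6) + 1/12·log_10(1/12) + 1/12·log_10(1/12) + 1/8·log_10(1/8)]
H(X,Y) = 0.9253 dits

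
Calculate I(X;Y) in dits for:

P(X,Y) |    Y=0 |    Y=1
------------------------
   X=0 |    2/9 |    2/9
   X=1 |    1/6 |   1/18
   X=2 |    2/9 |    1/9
0.0100 dits

Mutual information: I(X;Y) = H(X) + H(Y) - H(X,Y)

Marginals:
P(X) = (4/9, 2/9, 1/3), H(X) = 0.4607 dits
P(Y) = (11/18, 7/18), H(Y) = 0.2902 dits

Joint entropy: H(X,Y) = 0.7409 dits

I(X;Y) = 0.4607 + 0.2902 - 0.7409 = 0.0100 dits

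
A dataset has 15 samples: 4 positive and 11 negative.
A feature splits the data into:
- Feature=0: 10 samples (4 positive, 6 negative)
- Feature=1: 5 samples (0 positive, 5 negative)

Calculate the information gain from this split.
0.1893 bits

Information Gain = H(Y) - H(Y|Feature)

Before split:
P(positive) = 4/15 = 0.2667
H(Y) = 0.8366 bits

After split:
Feature=0: H = 0.9710 bits (weight = 10/15)
Feature=1: H = 0.0000 bits (weight = 5/15)
H(Y|Feature) = (10/15)×0.9710 + (5/15)×0.0000 = 0.6473 bits

Information Gain = 0.8366 - 0.6473 = 0.1893 bits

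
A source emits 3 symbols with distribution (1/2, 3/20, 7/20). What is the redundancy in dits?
0.0434 dits

Redundancy measures how far a source is from maximum entropy:
R = H_max - H(X)

Maximum entropy for 3 symbols: H_max = log_10(3) = 0.4771 dits
Actual entropy: H(X) = 0.4337 dits
Redundancy: R = 0.4771 - 0.4337 = 0.0434 dits

This redundancy represents potential for compression: the source could be compressed by 0.0434 dits per symbol.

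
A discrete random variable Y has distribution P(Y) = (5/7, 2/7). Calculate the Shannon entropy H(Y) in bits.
0.8631 bits

Shannon entropy is H(X) = -Σ p(x) log p(x).

For P = (5/7, 2/7):
H = -5/7 × log_2(5/7) -2/7 × log_2(2/7)
H = 0.8631 bits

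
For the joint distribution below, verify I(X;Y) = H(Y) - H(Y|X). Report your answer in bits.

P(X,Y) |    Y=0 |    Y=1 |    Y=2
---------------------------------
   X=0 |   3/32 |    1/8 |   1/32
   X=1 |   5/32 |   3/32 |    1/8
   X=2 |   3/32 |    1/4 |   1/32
I(X;Y) = 0.1146 bits

Mutual information has multiple equivalent forms:
- I(X;Y) = H(X) - H(X|Y)
- I(X;Y) = H(Y) - H(Y|X)
- I(X;Y) = H(X) + H(Y) - H(X,Y)

Computing all quantities:
H(X) = 1.5613, H(Y) = 1.4948, H(X,Y) = 2.9414
H(X|Y) = 1.4466, H(Y|X) = 1.3801

Verification:
H(X) - H(X|Y) = 1.5613 - 1.4466 = 0.1146
H(Y) - H(Y|X) = 1.4948 - 1.3801 = 0.1146
H(X) + H(Y) - H(X,Y) = 1.5613 + 1.4948 - 2.9414 = 0.1146

All forms give I(X;Y) = 0.1146 bits. ✓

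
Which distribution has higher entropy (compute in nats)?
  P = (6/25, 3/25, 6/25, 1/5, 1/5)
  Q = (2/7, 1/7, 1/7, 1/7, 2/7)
P

Computing entropies in nats:
H(P) = 1.5832
H(Q) = 1.5498

Distribution P has higher entropy.

Intuition: The distribution closer to uniform (more spread out) has higher entropy.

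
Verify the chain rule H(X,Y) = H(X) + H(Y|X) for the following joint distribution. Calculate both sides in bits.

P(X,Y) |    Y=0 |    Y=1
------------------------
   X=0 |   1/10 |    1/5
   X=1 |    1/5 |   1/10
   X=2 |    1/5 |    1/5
H(X,Y) = 2.5219, H(X) = 1.5710, H(Y|X) = 0.9510 (all in bits)

Chain rule: H(X,Y) = H(X) + H(Y|X)

Left side — joint entropy directly:
H(X,Y) = -Σ p(x,y) log p(x,y) = 2.5219 bits

Right side — compute H(Y|X) from the conditional distributions:
P(X) = (3/10, 3/10, 2/5), so H(X) = 1.5710 bits
H(Y|X) = Σ_x P(X=x) · H(Y|X=x):
  P(Y|X=0) = (1/3, 2/3), H(Y|X=0) = 0.9183, weight P(X=0) = 3/10
  P(Y|X=1) = (2/3, 1/3), H(Y|X=1) = 0.9183, weight P(X=1) = 3/10
  P(Y|X=2) = (1/2, 1/2), H(Y|X=2) = 1.0000, weight P(X=2) = 2/5
H(Y|X) = 0.9510 bits

H(X) + H(Y|X) = 1.5710 + 0.9510 = 2.5219 bits

Both sides equal 2.5219 bits. ✓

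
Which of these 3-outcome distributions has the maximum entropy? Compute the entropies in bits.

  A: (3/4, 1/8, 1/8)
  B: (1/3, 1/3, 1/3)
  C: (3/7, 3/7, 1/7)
B

For a discrete distribution over n outcomes, entropy is maximized by the uniform distribution.

Computing entropies:
H(A) = 1.0613 bits
H(B) = 1.5850 bits
H(C) = 1.4488 bits

The uniform distribution (where all probabilities equal 1/3) achieves the maximum entropy of log_2(3) = 1.5850 bits.

Distribution B has the highest entropy.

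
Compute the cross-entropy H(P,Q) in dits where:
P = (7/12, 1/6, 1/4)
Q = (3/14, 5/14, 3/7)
0.5568 dits

Cross-entropy: H(P,Q) = -Σ p(x) log q(x)

Alternatively: H(P,Q) = H(P) + D_KL(P||Q)
H(P) = 0.4168 dits
D_KL(P||Q) = 0.1400 dits

H(P,Q) = 0.4168 + 0.1400 = 0.5568 dits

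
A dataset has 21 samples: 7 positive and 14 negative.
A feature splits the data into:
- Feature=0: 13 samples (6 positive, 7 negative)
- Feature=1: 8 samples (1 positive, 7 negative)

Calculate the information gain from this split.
0.0948 bits

Information Gain = H(Y) - H(Y|Feature)

Before split:
P(positive) = 7/21 = 0.3333
H(Y) = 0.9183 bits

After split:
Feature=0: H = 0.9957 bits (weight = 13/21)
Feature=1: H = 0.5436 bits (weight = 8/21)
H(Y|Feature) = (13/21)×0.9957 + (8/21)×0.5436 = 0.8235 bits

Information Gain = 0.9183 - 0.8235 = 0.0948 bits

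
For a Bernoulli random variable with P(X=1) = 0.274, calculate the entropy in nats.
0.5872 nats

The binary entropy function is:
H(p) = -p log(p) - (1-p) log(1-p)

H(0.274) = -0.274 × log_e(0.274) - 0.726 × log_e(0.726)
H(0.274) = 0.5872 nats

Note: Binary entropy is maximized at p=0.5 (H=1 bit) and minimized at p=0 or p=1 (H=0).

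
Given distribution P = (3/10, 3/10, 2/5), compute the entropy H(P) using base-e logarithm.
1.0889 nats

Shannon entropy is H(X) = -Σ p(x) log p(x).

For P = (3/10, 3/10, 2/5):
H = -3/10 × log_e(3/10) -3/10 × log_e(3/10) -2/5 × log_e(2/5)
H = 1.0889 nats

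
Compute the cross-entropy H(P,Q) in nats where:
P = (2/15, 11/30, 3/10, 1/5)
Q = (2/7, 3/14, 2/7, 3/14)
1.4158 nats

Cross-entropy: H(P,Q) = -Σ p(x) log q(x)

Alternatively: H(P,Q) = H(P) + D_KL(P||Q)
H(P) = 1.3196 nats
D_KL(P||Q) = 0.0962 nats

H(P,Q) = 1.3196 + 0.0962 = 1.4158 nats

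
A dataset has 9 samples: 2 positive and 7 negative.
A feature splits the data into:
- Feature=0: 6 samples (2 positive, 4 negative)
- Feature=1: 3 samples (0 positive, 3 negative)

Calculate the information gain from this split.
0.1520 bits

Information Gain = H(Y) - H(Y|Feature)

Before split:
P(positive) = 2/9 = 0.2222
H(Y) = 0.7642 bits

After split:
Feature=0: H = 0.9183 bits (weight = 6/9)
Feature=1: H = 0.0000 bits (weight = 3/9)
H(Y|Feature) = (6/9)×0.9183 + (3/9)×0.0000 = 0.6122 bits

Information Gain = 0.7642 - 0.6122 = 0.1520 bits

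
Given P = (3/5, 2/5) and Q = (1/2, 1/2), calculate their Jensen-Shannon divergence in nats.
0.0051 nats

Jensen-Shannon divergence is:
JSD(P||Q) = 0.5 × D_KL(P||M) + 0.5 × D_KL(Q||M)
where M = 0.5 × (P + Q) is the mixture distribution.

M = 0.5 × (3/5, 2/5) + 0.5 × (1/2, 1/2) = (11/20, 9/20)

D_KL(P||M) = 0.0051 nats
D_KL(Q||M) = 0.0050 nats

JSD(P||Q) = 0.5 × 0.0051 + 0.5 × 0.0050 = 0.0051 nats

Unlike KL divergence, JSD is symmetric and bounded: 0 ≤ JSD ≤ log(2).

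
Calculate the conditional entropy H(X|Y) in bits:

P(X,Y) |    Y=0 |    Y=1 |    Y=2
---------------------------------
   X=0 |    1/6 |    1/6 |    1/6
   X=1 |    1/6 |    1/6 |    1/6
1.0000 bits

Using the chain rule: H(X|Y) = H(X,Y) - H(Y)

First, compute H(X,Y) = 2.5850 bits

Marginal P(Y) = (1/3, 1/3, 1/3)
H(Y) = 1.5850 bits

H(X|Y) = H(X,Y) - H(Y) = 2.5850 - 1.5850 = 1.0000 bits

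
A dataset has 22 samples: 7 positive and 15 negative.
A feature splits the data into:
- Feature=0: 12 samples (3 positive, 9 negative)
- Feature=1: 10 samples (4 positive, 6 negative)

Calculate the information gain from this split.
0.0185 bits

Information Gain = H(Y) - H(Y|Feature)

Before split:
P(positive) = 7/22 = 0.3182
H(Y) = 0.9024 bits

After split:
Feature=0: H = 0.8113 bits (weight = 12/22)
Feature=1: H = 0.9710 bits (weight = 10/22)
H(Y|Feature) = (12/22)×0.8113 + (10/22)×0.9710 = 0.8839 bits

Information Gain = 0.9024 - 0.8839 = 0.0185 bits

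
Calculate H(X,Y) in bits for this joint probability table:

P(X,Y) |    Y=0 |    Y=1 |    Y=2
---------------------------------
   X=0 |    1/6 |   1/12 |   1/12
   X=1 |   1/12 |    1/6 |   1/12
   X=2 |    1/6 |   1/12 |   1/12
3.0850 bits

Joint entropy is H(X,Y) = -Σ_{x,y} p(x,y) log p(x,y).

Summing over all non-zero entries:
H(X,Y) = -[1/6·log_2(1/6) + 1/12·log_2(1/12) + 1/12·log_2(1/12) + 1/12·log_2(1/12) + 1/6·log_2(1/6) + 1/12·log_2(1/12) + 1/6·log_2(1/6) + 1/12·log_2(1/12) + 1/12·log_2(1/12)]
H(X,Y) = 3.0850 bits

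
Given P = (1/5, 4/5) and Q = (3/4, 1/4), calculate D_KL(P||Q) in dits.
0.2893 dits

KL divergence: D_KL(P||Q) = Σ p(x) log(p(x)/q(x))

Computing term by term:
  x=0: 1/5 × log_10[(1/5)/(3/4)] = 1/5 × -0.5740 = -0.1148
  x=1: 4/5 × log_10[(4/5)/(1/4)] = 4/5 × 0.5051 = 0.4041

D_KL(P||Q) = 0.2893 dits

Note: KL divergence is always non-negative and equals 0 iff P = Q.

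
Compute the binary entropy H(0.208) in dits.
0.2221 dits

The binary entropy function is:
H(p) = -p log(p) - (1-p) log(1-p)

H(0.208) = -0.208 × log_10(0.208) - 0.792 × log_10(0.792)
H(0.208) = 0.2221 dits

Note: Binary entropy is maximized at p=0.5 (H=1 bit) and minimized at p=0 or p=1 (H=0).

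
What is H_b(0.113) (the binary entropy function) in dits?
0.1532 dits

The binary entropy function is:
H(p) = -p log(p) - (1-p) log(1-p)

H(0.113) = -0.113 × log_10(0.113) - 0.887 × log_10(0.887)
H(0.113) = 0.1532 dits

Note: Binary entropy is maximized at p=0.5 (H=1 bit) and minimized at p=0 or p=1 (H=0).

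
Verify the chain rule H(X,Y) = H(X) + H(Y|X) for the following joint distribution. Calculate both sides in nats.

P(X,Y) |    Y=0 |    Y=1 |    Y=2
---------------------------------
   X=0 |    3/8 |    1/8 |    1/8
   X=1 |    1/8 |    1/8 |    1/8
H(X,Y) = 1.6675, H(X) = 0.6616, H(Y|X) = 1.0059 (all in nats)

Chain rule: H(X,Y) = H(X) + H(Y|X)

Left side — joint entropy directly:
H(X,Y) = -Σ p(x,y) log p(x,y) = 1.6675 nats

Right side — compute H(Y|X) from the conditional distributions:
P(X) = (5/8, 3/8), so H(X) = 0.6616 nats
H(Y|X) = Σ_x P(X=x) · H(Y|X=x):
  P(Y|X=0) = (3/5, 1/5, 1/5), H(Y|X=0) = 0.9503, weight P(X=0) = 5/8
  P(Y|X=1) = (1/3, 1/3, 1/3), H(Y|X=1) = 1.0986, weight P(X=1) = 3/8
H(Y|X) = 1.0059 nats

H(X) + H(Y|X) = 0.6616 + 1.0059 = 1.6675 nats

Both sides equal 1.6675 nats. ✓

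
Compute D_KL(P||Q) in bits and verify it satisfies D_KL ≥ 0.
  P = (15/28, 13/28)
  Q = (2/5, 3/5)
0.0540 bits

KL divergence satisfies the Gibbs inequality: D_KL(P||Q) ≥ 0 for all distributions P, Q.

D_KL(P||Q) = Σ p(x) log(p(x)/q(x))
Term by term:
  x=0: 15/28 × log_2[(15/28)/(2/5)] = 0.2258
  x=1: 13/28 × log_2[(13/28)/(3/5)] = -0.1718
D_KL(P||Q) = 0.0540 bits

D_KL(P||Q) = 0.0540 ≥ 0 ✓

This non-negativity is a fundamental property: relative entropy cannot be negative because it measures how different Q is from P.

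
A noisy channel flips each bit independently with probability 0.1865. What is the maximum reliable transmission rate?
0.3059 bits

For a binary symmetric channel (BSC) with error probability p:
Capacity C = 1 - H(p) bits per symbol

where H(p) = -p log₂(p) - (1-p) log₂(1-p) is the binary entropy function.

H(0.1865) = 0.6941 bits
C = 1 - 0.6941 = 0.3059 bits per symbol

This means we can reliably transmit up to 0.3059 bits of information per channel use.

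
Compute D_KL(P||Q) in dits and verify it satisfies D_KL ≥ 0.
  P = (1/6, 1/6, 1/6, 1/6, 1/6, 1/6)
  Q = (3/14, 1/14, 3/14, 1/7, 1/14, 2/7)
0.0584 dits

KL divergence satisfies the Gibbs inequality: D_KL(P||Q) ≥ 0 for all distributions P, Q.

D_KL(P||Q) = Σ p(x) log(p(x)/q(x))
Term by term:
  x=0: 1/6 × log_10[(1/6)/(3/14)] = -0.0182
  x=1: 1/6 × log_10[(1/6)/(1/14)] = 0.0613
  x=2: 1/6 × log_10[(1/6)/(3/14)] = -0.0182
  x=3: 1/6 × log_10[(1/6)/(1/7)] = 0.0112
  x=4: 1/6 × log_10[(1/6)/(1/14)] = 0.0613
  x=5: 1/6 × log_10[(1/6)/(2/7)] = -0.0390
D_KL(P||Q) = 0.0584 dits

D_KL(P||Q) = 0.0584 ≥ 0 ✓

This non-negativity is a fundamental property: relative entropy cannot be negative because it measures how different Q is from P.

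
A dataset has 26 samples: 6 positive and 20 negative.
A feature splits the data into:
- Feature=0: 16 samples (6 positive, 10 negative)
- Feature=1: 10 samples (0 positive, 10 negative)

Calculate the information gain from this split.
0.1920 bits

Information Gain = H(Y) - H(Y|Feature)

Before split:
P(positive) = 6/26 = 0.2308
H(Y) = 0.7793 bits

After split:
Feature=0: H = 0.9544 bits (weight = 16/26)
Feature=1: H = 0.0000 bits (weight = 10/26)
H(Y|Feature) = (16/26)×0.9544 + (10/26)×0.0000 = 0.5873 bits

Information Gain = 0.7793 - 0.5873 = 0.1920 bits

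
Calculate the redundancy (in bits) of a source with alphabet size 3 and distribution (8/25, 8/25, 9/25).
0.0023 bits

Redundancy measures how far a source is from maximum entropy:
R = H_max - H(X)

Maximum entropy for 3 symbols: H_max = log_2(3) = 1.5850 bits
Actual entropy: H(X) = 1.5827 bits
Redundancy: R = 1.5850 - 1.5827 = 0.0023 bits

This redundancy represents potential for compression: the source could be compressed by 0.0023 bits per symbol.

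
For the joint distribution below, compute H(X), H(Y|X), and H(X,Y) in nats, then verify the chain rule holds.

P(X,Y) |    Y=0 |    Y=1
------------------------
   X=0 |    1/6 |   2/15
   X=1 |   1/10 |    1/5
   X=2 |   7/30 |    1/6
H(X,Y) = 1.7576, H(X) = 1.0889, H(Y|X) = 0.6687 (all in nats)

Chain rule: H(X,Y) = H(X) + H(Y|X)

Left side — joint entropy directly:
H(X,Y) = -Σ p(x,y) log p(x,y) = 1.7576 nats

Right side — compute H(Y|X) from the conditional distributions:
P(X) = (3/10, 3/10, 2/5), so H(X) = 1.0889 nats
H(Y|X) = Σ_x P(X=x) · H(Y|X=x):
  P(Y|X=0) = (5/9, 4/9), H(Y|X=0) = 0.6870, weight P(X=0) = 3/10
  P(Y|X=1) = (1/3, 2/3), H(Y|X=1) = 0.6365, weight P(X=1) = 3/10
  P(Y|X=2) = (7/12, 5/12), H(Y|X=2) = 0.6792, weight P(X=2) = 2/5
H(Y|X) = 0.6687 nats

H(X) + H(Y|X) = 1.0889 + 0.6687 = 1.7576 nats

Both sides equal 1.7576 nats. ✓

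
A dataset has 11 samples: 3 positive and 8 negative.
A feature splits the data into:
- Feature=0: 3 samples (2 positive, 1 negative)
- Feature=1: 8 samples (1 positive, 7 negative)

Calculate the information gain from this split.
0.1996 bits

Information Gain = H(Y) - H(Y|Feature)

Before split:
P(positive) = 3/11 = 0.2727
H(Y) = 0.8454 bits

After split:
Feature=0: H = 0.9183 bits (weight = 3/11)
Feature=1: H = 0.5436 bits (weight = 8/11)
H(Y|Feature) = (3/11)×0.9183 + (8/11)×0.5436 = 0.6458 bits

Information Gain = 0.8454 - 0.6458 = 0.1996 bits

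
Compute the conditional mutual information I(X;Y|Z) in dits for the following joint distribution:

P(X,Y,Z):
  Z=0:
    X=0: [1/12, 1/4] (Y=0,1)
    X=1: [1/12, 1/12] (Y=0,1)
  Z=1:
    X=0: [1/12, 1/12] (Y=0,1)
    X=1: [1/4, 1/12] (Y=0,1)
0.0133 dits

Conditional mutual information: I(X;Y|Z) = H(X|Z) + H(Y|Z) - H(X,Y|Z)

H(Z) = 0.3010
H(X,Z) = 0.5775 → H(X|Z) = 0.2764
H(Y,Z) = 0.5775 → H(Y|Z) = 0.2764
H(X,Y,Z) = 0.8406 → H(X,Y|Z) = 0.5396

I(X;Y|Z) = 0.2764 + 0.2764 - 0.5396 = 0.0133 dits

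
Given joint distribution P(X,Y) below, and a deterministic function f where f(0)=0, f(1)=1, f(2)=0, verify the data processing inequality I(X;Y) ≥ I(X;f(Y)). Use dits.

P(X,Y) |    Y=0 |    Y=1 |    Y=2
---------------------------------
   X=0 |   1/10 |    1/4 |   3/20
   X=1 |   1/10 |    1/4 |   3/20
I(X;Y) = 0.0000, I(X;f(Y)) = 0.0000, inequality holds: 0.0000 ≥ 0.0000

Data Processing Inequality: For any Markov chain X → Y → Z, we have I(X;Y) ≥ I(X;Z).

Here Z = f(Y) is a deterministic function of Y, forming X → Y → Z.

Original I(X;Y) = 0.0000 dits

After applying f:
P(X,Z) where Z=f(Y):
- P(X,Z=0) = P(X,Y=0) + P(X,Y=2)
- P(X,Z=1) = P(X,Y=1)

I(X;Z) = I(X;f(Y)) = 0.0000 dits

Verification: 0.0000 ≥ 0.0000 ✓

Information cannot be created by processing; the function f can only lose information about X.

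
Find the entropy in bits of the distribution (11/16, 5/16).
0.8960 bits

Shannon entropy is H(X) = -Σ p(x) log p(x).

For P = (11/16, 5/16):
H = -11/16 × log_2(11/16) -5/16 × log_2(5/16)
H = 0.8960 bits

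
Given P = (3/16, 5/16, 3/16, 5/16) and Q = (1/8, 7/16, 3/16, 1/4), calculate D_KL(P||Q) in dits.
0.0176 dits

KL divergence: D_KL(P||Q) = Σ p(x) log(p(x)/q(x))

Computing term by term:
  x=0: 3/16 × log_10[(3/16)/(1/8)] = 3/16 × 0.1761 = 0.0330
  x=1: 5/16 × log_10[(5/16)/(7/16)] = 5/16 × -0.1461 = -0.0457
  x=2: 3/16 × log_10[(3/16)/(3/16)] = 3/16 × 0.0000 = 0.0000
  x=3: 5/16 × log_10[(5/16)/(1/4)] = 5/16 × 0.0969 = 0.0303

D_KL(P||Q) = 0.0176 dits

Note: KL divergence is always non-negative and equals 0 iff P = Q.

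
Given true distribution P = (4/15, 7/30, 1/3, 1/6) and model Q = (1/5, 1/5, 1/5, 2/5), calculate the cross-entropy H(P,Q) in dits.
0.6488 dits

Cross-entropy: H(P,Q) = -Σ p(x) log q(x)

Alternatively: H(P,Q) = H(P) + D_KL(P||Q)
H(P) = 0.5893 dits
D_KL(P||Q) = 0.0595 dits

H(P,Q) = 0.5893 + 0.0595 = 0.6488 dits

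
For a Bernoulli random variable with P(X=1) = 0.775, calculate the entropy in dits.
0.2316 dits

The binary entropy function is:
H(p) = -p log(p) - (1-p) log(1-p)

H(0.775) = -0.775 × log_10(0.775) - 0.225 × log_10(0.225)
H(0.775) = 0.2316 dits

Note: Binary entropy is maximized at p=0.5 (H=1 bit) and minimized at p=0 or p=1 (H=0).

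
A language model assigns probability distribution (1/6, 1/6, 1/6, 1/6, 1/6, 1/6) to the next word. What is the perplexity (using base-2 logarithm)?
6.0000

Perplexity is 2^H (or exp(H) for natural log).

First, H = -Σ p log p = 2.5850 bits
Perplexity = 2^2.5850 = 6.0000

Interpretation: The model's uncertainty is equivalent to choosing uniformly among 6.0 options.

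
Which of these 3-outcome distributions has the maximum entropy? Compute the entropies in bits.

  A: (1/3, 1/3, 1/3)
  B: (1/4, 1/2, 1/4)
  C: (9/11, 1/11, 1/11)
A

For a discrete distribution over n outcomes, entropy is maximized by the uniform distribution.

Computing entropies:
H(A) = 1.5850 bits
H(B) = 1.5000 bits
H(C) = 0.8659 bits

The uniform distribution (where all probabilities equal 1/3) achieves the maximum entropy of log_2(3) = 1.5850 bits.

Distribution A has the highest entropy.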